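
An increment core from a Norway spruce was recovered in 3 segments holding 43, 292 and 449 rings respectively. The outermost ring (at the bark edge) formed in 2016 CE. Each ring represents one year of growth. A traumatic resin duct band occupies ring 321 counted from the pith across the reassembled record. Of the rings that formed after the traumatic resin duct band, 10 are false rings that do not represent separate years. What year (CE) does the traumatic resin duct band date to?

Total rings = 43 + 292 + 449 = 784.
784 − 321 = 463 rings lie beyond the traumatic resin duct band toward the bark edge.
Removing the 10 false rings leaves 463 − 10 = 453 true rings beyond the traumatic resin duct band.
The ring at the bark edge is 2016 CE, so the traumatic resin duct band dates to 2016 − 453 = 1563 CE.

1563 CE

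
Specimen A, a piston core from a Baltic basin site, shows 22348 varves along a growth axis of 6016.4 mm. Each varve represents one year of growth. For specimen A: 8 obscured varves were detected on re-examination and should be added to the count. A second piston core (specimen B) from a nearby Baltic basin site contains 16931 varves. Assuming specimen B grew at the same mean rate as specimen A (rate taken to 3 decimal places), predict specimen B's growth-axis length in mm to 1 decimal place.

4554.4 mm

Specimen A: adjusted count: 22348 + 8 = 22356 varves.
A: 6016.4 mm over 22356 years gives 6016.4 / 22356 ≈ 0.269 mm/year.
Length of B = 0.269 × 16931 = 4554.4 mm.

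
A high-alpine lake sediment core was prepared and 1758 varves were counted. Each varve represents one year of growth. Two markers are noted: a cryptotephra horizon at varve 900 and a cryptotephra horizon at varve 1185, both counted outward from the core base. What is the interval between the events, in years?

285 years

1185 − 900 = 285 varves lie between the two events.
At one varve per year, 285 years elapsed between them.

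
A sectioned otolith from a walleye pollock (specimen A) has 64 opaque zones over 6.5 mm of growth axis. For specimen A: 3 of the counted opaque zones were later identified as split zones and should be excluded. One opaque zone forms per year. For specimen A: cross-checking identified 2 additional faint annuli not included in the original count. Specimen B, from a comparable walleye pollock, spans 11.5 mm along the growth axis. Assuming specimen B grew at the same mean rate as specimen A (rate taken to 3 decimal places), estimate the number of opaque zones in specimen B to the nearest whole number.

Specimen A: true opaque zone count = 64 − 3 + 2 = 63.
A: 6.5 mm over 63 years gives 6.5 / 63 ≈ 0.103 mm per year.
B spans 11.5 / 0.103 = 111.65 years ≈ 112 opaque zones.

112 opaque zones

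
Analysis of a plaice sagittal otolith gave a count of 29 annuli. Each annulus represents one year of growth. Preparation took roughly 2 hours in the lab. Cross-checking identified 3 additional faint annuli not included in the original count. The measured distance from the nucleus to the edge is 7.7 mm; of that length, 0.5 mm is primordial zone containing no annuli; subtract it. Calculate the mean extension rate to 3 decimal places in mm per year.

0.225 mm per year

After corrections the count is 29 + 3 = 32 annuli.
The growth record spans 7.7 − 0.5 = 7.2 mm.
Extension rate ≈ 7.2 / 32 = 0.225 mm per year.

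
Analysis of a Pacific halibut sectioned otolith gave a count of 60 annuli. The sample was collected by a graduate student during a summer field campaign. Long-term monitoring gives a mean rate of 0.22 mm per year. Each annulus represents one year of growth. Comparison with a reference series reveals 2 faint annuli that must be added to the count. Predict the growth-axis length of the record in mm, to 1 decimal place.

13.6 mm

After corrections the count is 60 + 2 = 62 annuli.
Length ≈ 0.22 × 62 = 13.6 mm.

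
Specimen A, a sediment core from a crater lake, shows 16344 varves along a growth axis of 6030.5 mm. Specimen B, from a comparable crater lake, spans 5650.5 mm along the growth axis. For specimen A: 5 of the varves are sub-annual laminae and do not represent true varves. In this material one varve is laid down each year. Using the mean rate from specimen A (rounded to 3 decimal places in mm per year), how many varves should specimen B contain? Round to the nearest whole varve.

15313 varves

Specimen A: true varve count = 16344 − 5 = 16339.
A: Mean rate = 6030.5 mm / 16339 years ≈ 0.369 mm/yr.
B spans 5650.5 / 0.369 = 15313.01 years ≈ 15313 varves.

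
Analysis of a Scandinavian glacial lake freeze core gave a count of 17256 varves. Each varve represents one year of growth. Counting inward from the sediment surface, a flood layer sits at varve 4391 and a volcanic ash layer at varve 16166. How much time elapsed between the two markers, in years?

11775 years

The two markers are separated by 16166 − 4391 = 11775 varves.
That is 11775 years at one varve per year.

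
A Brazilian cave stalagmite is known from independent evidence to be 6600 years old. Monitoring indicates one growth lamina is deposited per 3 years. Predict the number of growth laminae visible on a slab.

At 3 years per growth lamina, 6600 / 3 = 2200 growth laminae are expected.
So 2200 growth laminae should be present.

2200 growth laminae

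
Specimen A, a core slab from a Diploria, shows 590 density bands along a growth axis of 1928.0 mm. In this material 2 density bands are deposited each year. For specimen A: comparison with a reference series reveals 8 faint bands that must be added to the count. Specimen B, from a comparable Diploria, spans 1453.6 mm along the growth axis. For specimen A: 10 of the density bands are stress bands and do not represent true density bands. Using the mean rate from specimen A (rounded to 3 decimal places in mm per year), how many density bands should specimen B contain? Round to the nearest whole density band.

443 density bands

Specimen A: true density band count = 590 − 10 + 8 = 588.
Specimen A: dividing by 2 density bands per year: 588 / 2 = 294 years.
A: Extension rate ≈ 1928.0 / 294 = 6.558 mm/yr.
Specimen B: 1453.6 mm / 6.558 mm per year = 221.65 years; at 2 density bands per year that is 221.65 × 2 ≈ 443 density bands.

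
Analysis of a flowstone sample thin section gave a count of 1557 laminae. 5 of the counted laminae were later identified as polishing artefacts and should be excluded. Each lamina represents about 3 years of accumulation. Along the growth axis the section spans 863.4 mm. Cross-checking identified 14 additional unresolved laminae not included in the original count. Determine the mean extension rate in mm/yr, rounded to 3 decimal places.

Correcting the raw count gives 1557 − 5 + 14 = 1566 true laminae.
At 3 years per lamina, 1566 × 3 = 4698 years.
Mean rate = 863.4 mm / 4698 years ≈ 0.184 mm/yr.

0.184 mm/yr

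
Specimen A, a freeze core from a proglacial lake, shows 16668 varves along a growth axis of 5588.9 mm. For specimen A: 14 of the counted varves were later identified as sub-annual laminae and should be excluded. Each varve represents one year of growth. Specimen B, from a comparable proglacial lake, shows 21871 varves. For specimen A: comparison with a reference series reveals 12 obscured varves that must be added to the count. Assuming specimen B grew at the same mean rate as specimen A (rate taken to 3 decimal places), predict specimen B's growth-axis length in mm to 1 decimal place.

Specimen A: true varve count = 16668 − 14 + 12 = 16666.
A: Extension rate ≈ 5588.9 / 16666 = 0.335 mm per year.
Length of B = 0.335 × 21871 = 7326.8 mm.

7326.8 mm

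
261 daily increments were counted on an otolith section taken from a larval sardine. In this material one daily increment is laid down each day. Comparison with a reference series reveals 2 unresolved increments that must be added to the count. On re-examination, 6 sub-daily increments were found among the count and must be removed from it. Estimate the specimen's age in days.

257 d

Adjusted count: 261 − 6 + 2 = 257 daily increments.
At one daily increment per day, that is 257 days.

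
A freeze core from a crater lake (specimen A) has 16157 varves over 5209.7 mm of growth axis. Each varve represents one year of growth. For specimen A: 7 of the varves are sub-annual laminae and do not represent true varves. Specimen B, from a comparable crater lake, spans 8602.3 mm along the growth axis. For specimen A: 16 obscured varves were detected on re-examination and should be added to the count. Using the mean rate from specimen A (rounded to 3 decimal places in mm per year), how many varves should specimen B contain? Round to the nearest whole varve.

Specimen A: correcting the raw count gives 16157 − 7 + 16 = 16166 true varves.
A: Extension rate ≈ 5209.7 / 16166 = 0.322 mm per year.
For B, 8602.3 / 0.322 = 26715.22 years ≈ 26715 varves.

26715 varves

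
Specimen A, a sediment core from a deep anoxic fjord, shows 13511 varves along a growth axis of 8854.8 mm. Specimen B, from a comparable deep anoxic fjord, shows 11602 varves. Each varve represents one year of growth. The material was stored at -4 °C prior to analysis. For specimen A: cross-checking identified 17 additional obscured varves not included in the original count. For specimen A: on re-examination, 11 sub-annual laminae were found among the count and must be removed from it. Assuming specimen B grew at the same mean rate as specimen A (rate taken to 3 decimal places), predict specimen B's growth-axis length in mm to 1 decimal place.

7599.3 mm

Specimen A: correcting the raw count gives 13511 − 11 + 17 = 13517 true varves.
A: Extension rate ≈ 8854.8 / 13517 = 0.655 mm/yr.
For B, 0.655 mm/year × 11602 years = 7599.3 mm.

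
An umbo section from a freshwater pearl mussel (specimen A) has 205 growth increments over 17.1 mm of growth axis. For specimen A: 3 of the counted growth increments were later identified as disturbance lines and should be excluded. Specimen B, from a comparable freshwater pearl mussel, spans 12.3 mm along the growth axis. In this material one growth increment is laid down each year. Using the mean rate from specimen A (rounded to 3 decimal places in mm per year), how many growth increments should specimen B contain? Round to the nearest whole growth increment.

Specimen A: after corrections the count is 205 − 3 = 202 growth increments.
A: 17.1 mm over 202 years gives 17.1 / 202 ≈ 0.085 mm/yr.
B spans 12.3 / 0.085 = 144.71 years ≈ 145 growth increments.

145 growth increments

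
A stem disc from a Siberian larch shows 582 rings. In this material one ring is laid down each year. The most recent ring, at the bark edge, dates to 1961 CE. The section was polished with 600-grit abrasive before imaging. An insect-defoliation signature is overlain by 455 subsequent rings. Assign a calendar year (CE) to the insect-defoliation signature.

455 rings formed after the insect-defoliation signature.
The ring at the bark edge is 1961 CE, so the insect-defoliation signature dates to 1961 − 455 = 1506 CE.

1506 CE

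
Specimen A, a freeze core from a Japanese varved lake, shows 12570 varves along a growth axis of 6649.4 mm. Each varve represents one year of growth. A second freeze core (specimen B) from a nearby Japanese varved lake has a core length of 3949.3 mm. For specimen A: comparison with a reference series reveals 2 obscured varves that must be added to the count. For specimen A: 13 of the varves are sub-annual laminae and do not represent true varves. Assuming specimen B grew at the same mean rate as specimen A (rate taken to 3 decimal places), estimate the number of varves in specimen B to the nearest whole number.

7466 varves

Specimen A: true varve count = 12570 − 13 + 2 = 12559.
A: Extension rate ≈ 6649.4 / 12559 = 0.529 mm/year.
B spans 3949.3 / 0.529 = 7465.60 years ≈ 7466 varves.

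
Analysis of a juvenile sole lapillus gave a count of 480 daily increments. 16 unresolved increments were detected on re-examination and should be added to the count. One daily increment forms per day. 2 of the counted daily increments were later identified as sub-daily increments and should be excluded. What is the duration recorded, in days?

494 days

True daily increment count = 480 − 2 + 16 = 494.
At one daily increment per day, that is 494 days.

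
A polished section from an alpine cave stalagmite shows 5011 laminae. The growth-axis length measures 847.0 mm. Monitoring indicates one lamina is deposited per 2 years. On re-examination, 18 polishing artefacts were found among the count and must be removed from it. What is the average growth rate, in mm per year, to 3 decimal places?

0.085 mm per year

True lamina count = 5011 − 18 = 4993.
Multiplying by 2 years per lamina: 4993 × 2 = 9986 years.
847.0 mm over 9986 years gives 847.0 / 9986 ≈ 0.085 mm per year.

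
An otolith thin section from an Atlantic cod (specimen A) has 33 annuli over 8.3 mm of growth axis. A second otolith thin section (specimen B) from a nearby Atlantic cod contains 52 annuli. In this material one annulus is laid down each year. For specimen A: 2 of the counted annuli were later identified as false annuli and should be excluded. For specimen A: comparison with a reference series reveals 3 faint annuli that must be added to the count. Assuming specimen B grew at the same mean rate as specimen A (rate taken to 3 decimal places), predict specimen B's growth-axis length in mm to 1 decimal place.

Specimen A: after corrections the count is 33 − 2 + 3 = 34 annuli.
A: Extension rate ≈ 8.3 / 34 = 0.244 mm/year.
For B, 0.244 mm/year × 52 years = 12.7 mm.

12.7 mm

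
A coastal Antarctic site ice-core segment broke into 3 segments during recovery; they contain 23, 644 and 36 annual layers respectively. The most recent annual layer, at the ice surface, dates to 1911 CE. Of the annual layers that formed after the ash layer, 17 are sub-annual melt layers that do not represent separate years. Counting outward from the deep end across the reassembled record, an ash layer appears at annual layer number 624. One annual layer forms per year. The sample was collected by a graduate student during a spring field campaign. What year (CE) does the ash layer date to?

1849 CE

Total annual layers = 23 + 644 + 36 = 703.
703 − 624 = 79 annual layers lie beyond the ash layer toward the ice surface.
Excluding 17 false annual layers: 79 − 17 = 62.
1911 − 62 = 1849 CE.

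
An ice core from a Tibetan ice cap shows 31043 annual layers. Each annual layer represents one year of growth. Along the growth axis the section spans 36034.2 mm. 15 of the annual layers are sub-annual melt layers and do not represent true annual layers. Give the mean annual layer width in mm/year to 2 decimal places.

1.16 mm/year

Correcting the raw count gives 31043 − 15 = 31028 true annual layers.
Extension rate ≈ 36034.2 / 31028 = 1.16 mm/year.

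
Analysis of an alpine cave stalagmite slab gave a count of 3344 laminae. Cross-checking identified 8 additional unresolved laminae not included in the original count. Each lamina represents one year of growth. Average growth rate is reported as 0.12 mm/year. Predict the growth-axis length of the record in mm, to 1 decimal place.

After corrections the count is 3344 + 8 = 3352 laminae.
3352 years at 0.12 mm/year gives 0.12 × 3352 = 402.2 mm.

402.2 mm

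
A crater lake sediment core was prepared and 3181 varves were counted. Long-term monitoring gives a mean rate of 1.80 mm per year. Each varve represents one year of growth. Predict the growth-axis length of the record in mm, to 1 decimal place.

5725.8 mm

The record spans 3181 years at 1.80 mm per year.
3181 years at 1.80 mm/year gives 1.80 × 3181 = 5725.8 mm.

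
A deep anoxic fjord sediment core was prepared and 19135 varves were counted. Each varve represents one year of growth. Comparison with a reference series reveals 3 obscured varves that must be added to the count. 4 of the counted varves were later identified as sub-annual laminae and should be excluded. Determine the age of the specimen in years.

After corrections the count is 19135 − 4 + 3 = 19134 varves.
With a one-to-one varve periodicity this is 19134 years.

19134 years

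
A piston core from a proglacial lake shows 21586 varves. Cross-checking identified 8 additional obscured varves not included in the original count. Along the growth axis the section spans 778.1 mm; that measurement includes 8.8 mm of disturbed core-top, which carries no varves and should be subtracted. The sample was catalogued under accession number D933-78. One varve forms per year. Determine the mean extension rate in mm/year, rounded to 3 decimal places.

0.036 mm/year

Correcting the raw count gives 21586 + 8 = 21594 true varves.
Removing the 8.8 mm offcut leaves 778.1 − 8.8 = 769.3 mm.
769.3 mm over 21594 years gives 769.3 / 21594 ≈ 0.036 mm/year.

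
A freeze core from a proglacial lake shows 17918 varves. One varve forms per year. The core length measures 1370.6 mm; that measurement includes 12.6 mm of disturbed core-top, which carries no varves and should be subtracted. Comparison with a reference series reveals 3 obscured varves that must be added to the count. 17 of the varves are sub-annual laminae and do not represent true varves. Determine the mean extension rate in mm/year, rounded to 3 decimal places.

0.076 mm/year

After corrections the count is 17918 − 17 + 3 = 17904 varves.
Net length = 1370.6 − 12.6 = 1358.0 mm.
Mean rate = 1358.0 mm / 17904 years ≈ 0.076 mm/year.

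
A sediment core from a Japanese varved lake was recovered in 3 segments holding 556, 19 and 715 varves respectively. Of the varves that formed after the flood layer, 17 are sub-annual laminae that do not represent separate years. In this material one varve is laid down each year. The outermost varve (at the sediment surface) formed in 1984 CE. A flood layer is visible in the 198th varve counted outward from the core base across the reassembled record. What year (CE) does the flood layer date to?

909 CE

Total varves = 556 + 19 + 715 = 1290.
1290 − 198 = 1092 varves lie beyond the flood layer toward the sediment surface.
1092 − 17 false = 1075 true varves after the flood layer.
1984 − 1075 = 909 CE.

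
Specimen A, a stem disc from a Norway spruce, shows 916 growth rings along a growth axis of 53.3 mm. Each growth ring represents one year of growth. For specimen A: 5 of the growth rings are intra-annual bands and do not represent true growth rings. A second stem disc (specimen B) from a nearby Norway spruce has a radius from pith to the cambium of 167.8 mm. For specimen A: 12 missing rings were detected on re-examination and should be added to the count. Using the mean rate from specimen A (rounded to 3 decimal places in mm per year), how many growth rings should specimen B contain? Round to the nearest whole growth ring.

Specimen A: adjusted count: 916 − 5 + 12 = 923 growth rings.
A: 53.3 mm over 923 years gives 53.3 / 923 ≈ 0.058 mm/year.
B spans 167.8 / 0.058 = 2893.10 years ≈ 2893 growth rings.

2893 growth rings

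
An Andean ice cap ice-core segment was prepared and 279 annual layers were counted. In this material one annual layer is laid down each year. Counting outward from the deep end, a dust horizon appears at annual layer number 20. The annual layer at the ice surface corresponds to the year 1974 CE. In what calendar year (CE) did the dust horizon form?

1715 CE

Between annual layer 20 and the ice surface there are 279 − 20 = 259 annual layers.
1974 − 259 = 1715 CE.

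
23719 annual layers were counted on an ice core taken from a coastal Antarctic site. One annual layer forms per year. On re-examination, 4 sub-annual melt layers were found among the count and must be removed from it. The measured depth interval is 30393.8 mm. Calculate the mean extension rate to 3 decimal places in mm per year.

Adjusted count: 23719 − 4 = 23715 annual layers.
Extension rate ≈ 30393.8 / 23715 = 1.282 mm per year.

1.282 mm per year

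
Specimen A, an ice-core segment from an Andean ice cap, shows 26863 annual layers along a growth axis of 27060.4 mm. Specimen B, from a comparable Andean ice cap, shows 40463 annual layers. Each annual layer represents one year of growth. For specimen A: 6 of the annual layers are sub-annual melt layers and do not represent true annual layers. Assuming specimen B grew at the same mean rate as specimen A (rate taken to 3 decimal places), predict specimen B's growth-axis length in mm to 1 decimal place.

40786.7 mm

Specimen A: correcting the raw count gives 26863 − 6 = 26857 true annual layers.
A: 27060.4 mm over 26857 years gives 27060.4 / 26857 ≈ 1.008 mm/year.
B's length ≈ 1.008 × 40463 = 40786.7 mm.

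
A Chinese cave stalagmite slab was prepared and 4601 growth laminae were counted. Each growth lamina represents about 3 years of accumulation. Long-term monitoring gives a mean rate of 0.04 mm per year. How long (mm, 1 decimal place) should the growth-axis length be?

Multiplying by 3 years per growth lamina: 4601 × 3 = 13803 years.
Predicted length = 0.04 mm/year × 13803 years = 552.1 mm.

552.1 mm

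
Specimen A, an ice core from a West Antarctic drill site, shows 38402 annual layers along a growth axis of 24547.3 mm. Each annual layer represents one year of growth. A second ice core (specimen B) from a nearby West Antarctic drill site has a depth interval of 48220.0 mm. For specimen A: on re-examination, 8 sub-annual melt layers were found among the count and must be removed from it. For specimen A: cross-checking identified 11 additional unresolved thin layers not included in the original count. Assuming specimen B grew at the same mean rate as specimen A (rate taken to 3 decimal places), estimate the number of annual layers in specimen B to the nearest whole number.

Specimen A: adjusted count: 38402 − 8 + 11 = 38405 annual layers.
A: Extension rate ≈ 24547.3 / 38405 = 0.639 mm per year.
B spans 48220.0 / 0.639 = 75461.66 years ≈ 75462 annual layers.

75462 annual layers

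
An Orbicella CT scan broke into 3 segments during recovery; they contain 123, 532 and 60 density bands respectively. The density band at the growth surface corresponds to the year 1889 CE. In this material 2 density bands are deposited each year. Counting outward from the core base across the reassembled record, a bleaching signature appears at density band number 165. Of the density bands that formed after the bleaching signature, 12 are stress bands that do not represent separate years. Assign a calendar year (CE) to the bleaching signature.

Total density bands = 123 + 532 + 60 = 715.
The bleaching signature sits at density band 165 from the core base, so 715 − 165 = 550 density bands formed after it.
Excluding 12 false density bands: 550 − 12 = 538.
Dividing by 2 density bands per year: 538 / 2 = 269 years.
The density band at the growth surface is 1889 CE, so the bleaching signature dates to 1889 − 269 = 1620 CE.

1620 CE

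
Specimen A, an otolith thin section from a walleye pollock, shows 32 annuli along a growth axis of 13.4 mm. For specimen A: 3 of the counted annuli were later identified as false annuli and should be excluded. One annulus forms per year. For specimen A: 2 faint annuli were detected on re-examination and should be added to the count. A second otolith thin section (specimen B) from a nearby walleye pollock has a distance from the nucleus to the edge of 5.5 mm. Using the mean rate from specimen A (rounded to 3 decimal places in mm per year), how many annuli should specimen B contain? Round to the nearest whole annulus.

13 annuli

Specimen A: adjusted count: 32 − 3 + 2 = 31 annuli.
A: Mean rate = 13.4 mm / 31 years ≈ 0.432 mm/yr.
For B, 5.5 / 0.432 = 12.73 years ≈ 13 annuli.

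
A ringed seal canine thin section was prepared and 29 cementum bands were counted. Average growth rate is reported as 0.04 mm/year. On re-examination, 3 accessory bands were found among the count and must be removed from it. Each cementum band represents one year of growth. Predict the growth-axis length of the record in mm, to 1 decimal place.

True cementum band count = 29 − 3 = 26.
26 years at 0.04 mm/year gives 0.04 × 26 = 1.0 mm.

1.0 mm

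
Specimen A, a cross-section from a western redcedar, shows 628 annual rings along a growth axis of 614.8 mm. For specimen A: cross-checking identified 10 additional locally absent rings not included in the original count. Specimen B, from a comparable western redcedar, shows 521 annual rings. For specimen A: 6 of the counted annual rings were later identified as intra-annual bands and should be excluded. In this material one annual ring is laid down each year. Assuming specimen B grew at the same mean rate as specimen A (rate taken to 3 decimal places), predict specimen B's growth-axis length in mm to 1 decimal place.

Specimen A: correcting the raw count gives 628 − 6 + 10 = 632 true annual rings.
A: 614.8 mm over 632 years gives 614.8 / 632 ≈ 0.973 mm per year.
Length of B = 0.973 × 521 = 506.9 mm.

506.9 mm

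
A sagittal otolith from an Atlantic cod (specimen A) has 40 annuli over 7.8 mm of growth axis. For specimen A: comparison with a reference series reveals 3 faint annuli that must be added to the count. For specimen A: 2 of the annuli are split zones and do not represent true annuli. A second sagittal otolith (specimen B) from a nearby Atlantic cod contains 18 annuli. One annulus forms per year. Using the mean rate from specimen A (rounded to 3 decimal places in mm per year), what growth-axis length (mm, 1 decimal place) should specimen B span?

3.4 mm

Specimen A: after corrections the count is 40 − 2 + 3 = 41 annuli.
A: Extension rate ≈ 7.8 / 41 = 0.190 mm/yr.
For B, 0.190 mm/year × 18 years = 3.4 mm.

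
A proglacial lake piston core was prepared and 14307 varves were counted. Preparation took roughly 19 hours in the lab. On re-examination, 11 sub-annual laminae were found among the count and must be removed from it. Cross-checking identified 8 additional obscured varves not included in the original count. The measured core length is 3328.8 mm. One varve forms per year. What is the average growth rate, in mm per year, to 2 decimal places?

True varve count = 14307 − 11 + 8 = 14304.
Mean rate = 3328.8 mm / 14304 years ≈ 0.23 mm per year.

0.23 mm per year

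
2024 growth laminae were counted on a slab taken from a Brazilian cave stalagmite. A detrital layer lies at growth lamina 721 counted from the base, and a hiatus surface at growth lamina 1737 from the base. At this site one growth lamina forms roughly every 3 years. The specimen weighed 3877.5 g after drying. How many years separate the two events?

3048 years

1737 − 721 = 1016 growth laminae lie between the two events.
At 3 years per growth lamina, 1016 × 3 = 3048 years.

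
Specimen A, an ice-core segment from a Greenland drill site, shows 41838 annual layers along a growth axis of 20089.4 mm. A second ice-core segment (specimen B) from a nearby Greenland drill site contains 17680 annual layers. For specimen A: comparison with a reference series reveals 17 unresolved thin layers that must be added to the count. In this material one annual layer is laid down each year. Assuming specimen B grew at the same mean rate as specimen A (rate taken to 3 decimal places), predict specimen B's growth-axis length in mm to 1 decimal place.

8486.4 mm

Specimen A: after corrections the count is 41838 + 17 = 41855 annual layers.
A: Extension rate ≈ 20089.4 / 41855 = 0.480 mm/year.
For B, 0.480 mm/year × 17680 years = 8486.4 mm.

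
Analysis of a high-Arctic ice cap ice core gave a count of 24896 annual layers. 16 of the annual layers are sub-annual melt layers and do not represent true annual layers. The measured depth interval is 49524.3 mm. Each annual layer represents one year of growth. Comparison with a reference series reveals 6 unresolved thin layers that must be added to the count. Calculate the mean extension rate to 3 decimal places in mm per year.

After corrections the count is 24896 − 16 + 6 = 24886 annual layers.
Mean rate = 49524.3 mm / 24886 years ≈ 1.990 mm per year.

1.990 mm per year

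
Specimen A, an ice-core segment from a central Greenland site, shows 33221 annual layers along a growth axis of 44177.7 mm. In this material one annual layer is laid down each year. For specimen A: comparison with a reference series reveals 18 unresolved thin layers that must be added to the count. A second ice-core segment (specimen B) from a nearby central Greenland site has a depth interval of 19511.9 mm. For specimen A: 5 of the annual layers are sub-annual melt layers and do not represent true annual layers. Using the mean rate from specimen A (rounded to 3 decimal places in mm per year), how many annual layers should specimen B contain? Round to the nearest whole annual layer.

14682 annual layers

Specimen A: correcting the raw count gives 33221 − 5 + 18 = 33234 true annual layers.
A: Extension rate ≈ 44177.7 / 33234 = 1.329 mm per year.
B spans 19511.9 / 1.329 = 14681.64 years ≈ 14682 annual layers.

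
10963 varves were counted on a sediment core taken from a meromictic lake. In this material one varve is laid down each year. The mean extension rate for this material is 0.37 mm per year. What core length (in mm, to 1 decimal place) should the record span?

4056.3 mm

The record spans 10963 years at 0.37 mm per year.
Length ≈ 0.37 × 10963 = 4056.3 mm.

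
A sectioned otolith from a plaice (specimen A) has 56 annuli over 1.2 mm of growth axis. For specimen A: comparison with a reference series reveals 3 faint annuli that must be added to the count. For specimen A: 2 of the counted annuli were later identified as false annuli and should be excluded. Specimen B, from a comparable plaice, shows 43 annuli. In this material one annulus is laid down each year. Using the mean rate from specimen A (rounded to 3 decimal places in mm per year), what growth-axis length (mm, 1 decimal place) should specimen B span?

0.9 mm

Specimen A: true annulus count = 56 − 2 + 3 = 57.
A: Mean rate = 1.2 mm / 57 years ≈ 0.021 mm/year.
B's length ≈ 0.021 × 43 = 0.9 mm.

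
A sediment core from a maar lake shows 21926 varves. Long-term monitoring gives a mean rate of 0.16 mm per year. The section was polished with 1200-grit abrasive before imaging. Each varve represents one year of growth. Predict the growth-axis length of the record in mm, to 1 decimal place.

21926 years of growth are recorded.
Length ≈ 0.16 × 21926 = 3508.2 mm.

3508.2 mm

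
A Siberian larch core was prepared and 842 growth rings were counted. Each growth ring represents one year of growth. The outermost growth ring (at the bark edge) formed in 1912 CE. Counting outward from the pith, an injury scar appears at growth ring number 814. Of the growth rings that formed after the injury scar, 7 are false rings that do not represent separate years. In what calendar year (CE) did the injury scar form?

842 − 814 = 28 growth rings lie beyond the injury scar toward the bark edge.
Excluding 7 false growth rings: 28 − 7 = 21.
1912 − 21 = 1891 CE.

1891 CE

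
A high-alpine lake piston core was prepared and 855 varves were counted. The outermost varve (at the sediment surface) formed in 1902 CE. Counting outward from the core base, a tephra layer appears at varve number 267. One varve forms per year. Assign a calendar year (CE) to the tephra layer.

The tephra layer sits at varve 267 from the core base, so 855 − 267 = 588 varves formed after it.
The varve at the sediment surface is 1902 CE, so the tephra layer dates to 1902 − 588 = 1314 CE.

1314 CE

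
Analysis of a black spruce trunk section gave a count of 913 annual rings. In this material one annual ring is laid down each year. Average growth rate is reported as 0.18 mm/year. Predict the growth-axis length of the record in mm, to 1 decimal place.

164.3 mm

The record spans 913 years at 0.18 mm per year.
Length ≈ 0.18 × 913 = 164.3 mm.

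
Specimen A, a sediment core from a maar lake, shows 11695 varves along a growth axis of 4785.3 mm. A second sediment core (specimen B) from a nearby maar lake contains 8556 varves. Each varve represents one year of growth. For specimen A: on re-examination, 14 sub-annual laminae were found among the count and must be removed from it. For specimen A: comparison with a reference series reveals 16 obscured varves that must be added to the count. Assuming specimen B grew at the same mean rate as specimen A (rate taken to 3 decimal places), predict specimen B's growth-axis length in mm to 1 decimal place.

Specimen A: correcting the raw count gives 11695 − 14 + 16 = 11697 true varves.
A: 4785.3 mm over 11697 years gives 4785.3 / 11697 ≈ 0.409 mm/yr.
For B, 0.409 mm/year × 8556 years = 3499.4 mm.

3499.4 mm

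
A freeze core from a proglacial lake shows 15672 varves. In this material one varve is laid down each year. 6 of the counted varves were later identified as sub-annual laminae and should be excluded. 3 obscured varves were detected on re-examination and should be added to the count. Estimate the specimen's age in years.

15669 years

Adjusted count: 15672 − 6 + 3 = 15669 varves.
One varve per year makes the duration 15669 years.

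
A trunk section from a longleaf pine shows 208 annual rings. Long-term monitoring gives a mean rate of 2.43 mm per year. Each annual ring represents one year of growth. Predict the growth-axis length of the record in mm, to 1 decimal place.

505.4 mm

208 years of growth are recorded.
Length ≈ 2.43 × 208 = 505.4 mm.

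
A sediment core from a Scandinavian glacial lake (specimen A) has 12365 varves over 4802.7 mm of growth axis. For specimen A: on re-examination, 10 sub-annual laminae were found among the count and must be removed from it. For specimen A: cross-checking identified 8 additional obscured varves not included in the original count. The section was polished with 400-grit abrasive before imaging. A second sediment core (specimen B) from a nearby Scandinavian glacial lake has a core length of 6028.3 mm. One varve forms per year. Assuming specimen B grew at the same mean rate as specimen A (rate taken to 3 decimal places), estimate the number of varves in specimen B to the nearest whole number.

Specimen A: true varve count = 12365 − 10 + 8 = 12363.
A: Mean rate = 4802.7 mm / 12363 years ≈ 0.388 mm per year.
Specimen B: 6028.3 mm / 0.388 mm per year = 15536.86 years ≈ 15537 varves.

15537 varves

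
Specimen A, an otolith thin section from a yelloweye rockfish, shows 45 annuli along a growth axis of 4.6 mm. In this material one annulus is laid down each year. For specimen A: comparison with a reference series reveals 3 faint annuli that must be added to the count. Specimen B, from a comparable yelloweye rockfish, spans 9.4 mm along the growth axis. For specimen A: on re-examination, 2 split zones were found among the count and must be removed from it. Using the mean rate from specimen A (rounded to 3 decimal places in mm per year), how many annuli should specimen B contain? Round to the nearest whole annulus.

Specimen A: adjusted count: 45 − 2 + 3 = 46 annuli.
A: 4.6 mm over 46 years gives 4.6 / 46 ≈ 0.100 mm per year.
Specimen B: 9.4 mm / 0.100 mm per year = 94.00 years ≈ 94 annuli.

94 annuli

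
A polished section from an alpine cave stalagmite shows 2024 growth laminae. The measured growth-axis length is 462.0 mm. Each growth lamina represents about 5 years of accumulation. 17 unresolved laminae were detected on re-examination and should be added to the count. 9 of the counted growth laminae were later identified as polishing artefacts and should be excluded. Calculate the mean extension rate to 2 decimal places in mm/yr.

0.05 mm/yr

True growth lamina count = 2024 − 9 + 17 = 2032.
2032 growth laminae at 5 years each span 2032 × 5 = 10160 years.
Mean rate = 462.0 mm / 10160 years ≈ 0.05 mm/yr.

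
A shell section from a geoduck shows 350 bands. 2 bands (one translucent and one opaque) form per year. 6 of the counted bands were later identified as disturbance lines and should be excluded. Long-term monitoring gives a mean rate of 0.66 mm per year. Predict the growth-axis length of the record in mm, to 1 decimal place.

True band count = 350 − 6 = 344.
344 bands at 2 per year is 344 / 2 = 172 years.
172 years at 0.66 mm/year gives 0.66 × 172 = 113.5 mm.

113.5 mm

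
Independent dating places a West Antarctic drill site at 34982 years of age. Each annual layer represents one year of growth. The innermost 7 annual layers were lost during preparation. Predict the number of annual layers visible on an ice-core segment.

At one annual layer per year, 34982 years correspond to 34982 annual layers.
34982 − 7 missed = 34975 annual layers expected in the prepared section.

34975 annual layers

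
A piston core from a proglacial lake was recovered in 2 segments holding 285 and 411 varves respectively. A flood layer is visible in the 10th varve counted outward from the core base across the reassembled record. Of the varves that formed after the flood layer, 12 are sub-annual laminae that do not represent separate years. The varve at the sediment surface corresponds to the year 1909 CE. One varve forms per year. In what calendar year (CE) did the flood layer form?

1235 CE

Total varves = 285 + 411 = 696.
Between varve 10 and the sediment surface there are 696 − 10 = 686 varves.
Removing the 12 false varves leaves 686 − 12 = 674 true varves beyond the flood layer.
The varve at the sediment surface is 1909 CE, so the flood layer dates to 1909 − 674 = 1235 CE.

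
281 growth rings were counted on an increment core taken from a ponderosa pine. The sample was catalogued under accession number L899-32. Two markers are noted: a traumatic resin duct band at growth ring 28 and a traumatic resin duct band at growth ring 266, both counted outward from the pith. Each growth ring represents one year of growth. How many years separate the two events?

238 years

Separation: 266 − 28 = 238 growth rings.
That is 238 years at one growth ring per year.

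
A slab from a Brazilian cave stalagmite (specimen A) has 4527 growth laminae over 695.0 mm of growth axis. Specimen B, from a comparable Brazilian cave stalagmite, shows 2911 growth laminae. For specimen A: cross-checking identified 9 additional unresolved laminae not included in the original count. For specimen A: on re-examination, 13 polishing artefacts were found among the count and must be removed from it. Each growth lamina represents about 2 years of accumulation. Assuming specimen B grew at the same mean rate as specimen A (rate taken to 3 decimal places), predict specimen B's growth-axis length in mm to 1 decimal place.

Specimen A: adjusted count: 4527 − 13 + 9 = 4523 growth laminae.
Specimen A: 4523 growth laminae at 2 years each span 4523 × 2 = 9046 years.
A: 695.0 mm over 9046 years gives 695.0 / 9046 ≈ 0.077 mm/year.
Specimen B: multiplying by 2 years per growth lamina: 2911 × 2 = 5822 years. B's length ≈ 0.077 × 5822 = 448.3 mm.

448.3 mm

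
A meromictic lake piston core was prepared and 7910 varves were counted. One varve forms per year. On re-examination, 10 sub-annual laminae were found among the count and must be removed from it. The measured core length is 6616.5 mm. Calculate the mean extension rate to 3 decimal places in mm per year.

True varve count = 7910 − 10 = 7900.
6616.5 mm over 7900 years gives 6616.5 / 7900 ≈ 0.838 mm per year.

0.838 mm per year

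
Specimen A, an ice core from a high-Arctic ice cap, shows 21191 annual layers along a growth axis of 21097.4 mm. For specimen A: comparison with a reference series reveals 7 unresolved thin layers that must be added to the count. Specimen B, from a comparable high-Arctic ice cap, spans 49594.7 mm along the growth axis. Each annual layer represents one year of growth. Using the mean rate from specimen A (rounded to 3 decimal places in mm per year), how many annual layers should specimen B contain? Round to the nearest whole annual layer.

49844 annual layers

Specimen A: true annual layer count = 21191 + 7 = 21198.
A: Extension rate ≈ 21097.4 / 21198 = 0.995 mm/yr.
For B, 49594.7 / 0.995 = 49843.92 years ≈ 49844 annual layers.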